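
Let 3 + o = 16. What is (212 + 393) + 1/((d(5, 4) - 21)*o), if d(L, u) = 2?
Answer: 149434/247 ≈ 605.00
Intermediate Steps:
o = 13 (o = -3 + 16 = 13)
(212 + 393) + 1/((d(5, 4) - 21)*o) = (212 + 393) + 1/((2 - 21)*13) = 605 + 1/(-19*13) = 605 + 1/(-247) = 605 - 1/247 = 149434/247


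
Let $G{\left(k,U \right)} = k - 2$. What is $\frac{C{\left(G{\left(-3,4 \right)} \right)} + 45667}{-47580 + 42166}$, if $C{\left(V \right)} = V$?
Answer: $- \frac{22831}{2707} \approx -8.4341$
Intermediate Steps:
$G{\left(k,U \right)} = -2 + k$
$\frac{C{\left(G{\left(-3,4 \right)} \right)} + 45667}{-47580 + 42166} = \frac{\left(-2 - 3\right) + 45667}{-47580 + 42166} = \frac{-5 + 45667}{-5414} = 45662 \left(- \frac{1}{5414}\right) = - \frac{22831}{2707}$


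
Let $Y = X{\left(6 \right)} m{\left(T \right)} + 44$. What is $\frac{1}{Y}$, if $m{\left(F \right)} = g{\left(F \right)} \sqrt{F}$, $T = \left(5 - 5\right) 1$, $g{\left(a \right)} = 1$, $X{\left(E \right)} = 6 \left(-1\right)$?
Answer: $\frac{1}{44} \approx 0.022727$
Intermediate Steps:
$X{\left(E \right)} = -6$
$T = 0$ ($T = 0 \cdot 1 = 0$)
$m{\left(F \right)} = \sqrt{F}$ ($m{\left(F \right)} = 1 \sqrt{F} = \sqrt{F}$)
$Y = 44$ ($Y = - 6 \sqrt{0} + 44 = \left(-6\right) 0 + 44 = 0 + 44 = 44$)
$\frac{1}{Y} = \frac{1}{44}$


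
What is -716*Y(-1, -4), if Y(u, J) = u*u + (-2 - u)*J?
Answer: -3580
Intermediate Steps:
Y(u, J) = u² + J*(-2 - u)
-716*Y(-1, -4) = -716*((-1)² - 2*(-4) - 1*(-4)*(-1)) = -716*(1 + 8 - 4) = -716*5 = -3580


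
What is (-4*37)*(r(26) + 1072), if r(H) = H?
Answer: -162504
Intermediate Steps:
(-4*37)*(r(26) + 1072) = (-4*37)*(26 + 1072) = -148*1098 = -162504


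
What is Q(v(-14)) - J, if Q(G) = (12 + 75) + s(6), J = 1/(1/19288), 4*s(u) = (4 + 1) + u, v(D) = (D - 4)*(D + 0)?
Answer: -76793/4 ≈ -19198.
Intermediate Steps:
v(D) = D*(-4 + D) (v(D) = (-4 + D)*D = D*(-4 + D))
s(u) = 5/4 + u/4 (s(u) = ((4 + 1) + u)/4 = (5 + u)/4 = 5/4 + u/4)
J = 19288 (J = 1/(1/19288) = 19288)
Q(G) = 359/4 (Q(G) = (12 + 75) + (5/4 + (¼)*6) = 87 + (5/4 + 3/2) = 87 + 11/4 = 359/4)
Q(v(-14)) - J = 359/4 - 1*19288 = 359/4 - 19288 = -76793/4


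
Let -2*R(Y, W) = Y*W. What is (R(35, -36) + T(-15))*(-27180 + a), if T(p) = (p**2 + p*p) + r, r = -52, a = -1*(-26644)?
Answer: -551008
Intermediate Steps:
R(Y, W) = -W*Y/2 (R(Y, W) = -Y*W/2 = -W*Y/2)
a = 26644
T(p) = -52 + 2*p**2 (T(p) = (p**2 + p*p) - 52 = (p**2 + p**2) - 52 = 2*p**2 - 52 = -52 + 2*p**2)
(R(35, -36) + T(-15))*(-27180 + a) = (-1/2*(-36)*35 + (-52 + 2*(-15)**2))*(-27180 + 26644) = (630 + (-52 + 2*225))*(-536) = (630 + (-52 + 450))*(-536) = (630 + 398)*(-536) = 1028*(-536) = -551008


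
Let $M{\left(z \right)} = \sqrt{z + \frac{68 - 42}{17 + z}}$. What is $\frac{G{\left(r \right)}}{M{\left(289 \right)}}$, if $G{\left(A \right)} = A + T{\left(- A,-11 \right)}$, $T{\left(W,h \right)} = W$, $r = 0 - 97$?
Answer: $0$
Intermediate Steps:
$r = -97$
$M{\left(z \right)} = \sqrt{z + \frac{26}{17 + z}}$
$G{\left(A \right)} = 0$ ($G{\left(A \right)} = A - A = 0$)
$\frac{G{\left(r \right)}}{M{\left(289 \right)}} = \frac{0}{\sqrt{\frac{26 + 289 \left(17 + 289\right)}{17 + 289}}} = \frac{0}{\sqrt{\frac{26 + 289 \cdot 306}{306}}} = \frac{0}{\sqrt{\frac{26 + 88434}{306}}} = \frac{0}{\sqrt{\frac{1}{306} \cdot 88460}} = \frac{0}{\sqrt{\frac{44230}{153}}} = \frac{0}{\frac{1}{51} \sqrt{751910}} = 0 \frac{3 \sqrt{751910}}{44230} = 0$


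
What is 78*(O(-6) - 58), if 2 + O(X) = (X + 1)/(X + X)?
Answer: -9295/2 ≈ -4647.5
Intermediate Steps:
O(X) = -2 + (1 + X)/(2*X) (O(X) = -2 + (X + 1)/(X + X) = -2 + (1 + X)/((2*X)) = -2 + (1 + X)*(1/(2*X)) = -2 + (1 + X)/(2*X))
78*(O(-6) - 58) = 78*((½)*(1 - 3*(-6))/(-6) - 58) = 78*((½)*(-⅙)*(1 + 18) - 58) = 78*((½)*(-⅙)*19 - 58) = 78*(-19/12 - 58) = 78*(-715/12) = -9295/2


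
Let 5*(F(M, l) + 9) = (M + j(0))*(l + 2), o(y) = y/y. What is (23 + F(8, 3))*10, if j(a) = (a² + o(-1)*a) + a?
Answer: 220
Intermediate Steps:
o(y) = 1
j(a) = a² + 2*a (j(a) = (a² + 1*a) + a = (a² + a) + a = (a + a²) + a = a² + 2*a)
F(M, l) = -9 + M*(2 + l)/5 (F(M, l) = -9 + ((M + 0*(2 + 0))*(l + 2))/5 = -9 + ((M + 0*2)*(2 + l))/5 = -9 + ((M + 0)*(2 + l))/5 = -9 + (M*(2 + l))/5 = -9 + M*(2 + l)/5)
(23 + F(8, 3))*10 = (23 + (-9 + (⅖)*8 + (⅕)*8*3))*10 = (23 + (-9 + 16/5 + 24/5))*10 = (23 - 1)*10 = 22*10 = 220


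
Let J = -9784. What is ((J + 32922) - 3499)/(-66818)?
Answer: -19639/66818 ≈ -0.29392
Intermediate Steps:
((J + 32922) - 3499)/(-66818) = ((-9784 + 32922) - 3499)/(-66818) = (23138 - 3499)*(-1/66818) = 19639*(-1/66818) = -19639/66818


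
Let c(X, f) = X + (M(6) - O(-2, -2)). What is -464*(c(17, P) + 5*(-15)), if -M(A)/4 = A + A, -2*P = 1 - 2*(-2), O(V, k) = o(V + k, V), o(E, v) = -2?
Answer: 48256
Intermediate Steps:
O(V, k) = -2
P = -5/2 (P = -(1 - 2*(-2))/2 = -(1 + 4)/2 = -½*5 = -5/2 ≈ -2.5000)
M(A) = -8*A (M(A) = -4*(A + A) = -8*A)
c(X, f) = -46 + X (c(X, f) = X + (-8*6 - 1*(-2)) = X + (-48 + 2) = X - 46 = -46 + X)
-464*(c(17, P) + 5*(-15)) = -464*((-46 + 17) + 5*(-15)) = -464*(-29 - 75) = -464*(-104) = 48256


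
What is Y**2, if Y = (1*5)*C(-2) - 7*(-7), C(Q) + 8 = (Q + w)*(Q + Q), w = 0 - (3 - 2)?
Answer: 4761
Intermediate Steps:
w = -1 (w = 0 - 1*1 = 0 - 1 = -1)
C(Q) = -8 + 2*Q*(-1 + Q) (C(Q) = -8 + (Q - 1)*(Q + Q) = -8 + (-1 + Q)*(2*Q) = -8 + 2*Q*(-1 + Q))
Y = 69 (Y = (1*5)*(-8 - 2*(-2) + 2*(-2)**2) - 7*(-7) = 5*(-8 + 4 + 2*4) + 49 = 5*(-8 + 4 + 8) + 49 = 5*4 + 49 = 20 + 49 = 69)
Y**2 = 69**2 = 4761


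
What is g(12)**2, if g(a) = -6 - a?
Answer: 324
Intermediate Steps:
g(12)**2 = (-6 - 1*12)**2 = (-6 - 12)**2 = (-18)**2 = 324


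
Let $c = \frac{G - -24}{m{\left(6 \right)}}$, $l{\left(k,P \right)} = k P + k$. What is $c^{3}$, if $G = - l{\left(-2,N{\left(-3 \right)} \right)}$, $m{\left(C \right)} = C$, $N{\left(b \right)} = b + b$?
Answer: $\frac{343}{27} \approx 12.704$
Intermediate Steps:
$N{\left(b \right)} = 2 b$
$l{\left(k,P \right)} = k + P k$ ($l{\left(k,P \right)} = P k + k = k + P k$)
$G = -10$ ($G = - \left(-2\right) \left(1 + 2 \left(-3\right)\right) = - \left(-2\right) \left(1 - 6\right) = - \left(-2\right) \left(-5\right) = \left(-1\right) 10 = -10$)
$c = \frac{7}{3}$ ($c = \frac{-10 - -24}{6} = \left(-10 + 24\right) \frac{1}{6} = 14 \cdot \frac{1}{6} = \frac{7}{3} \approx 2.3333$)
$c^{3} = \left(\frac{7}{3}\right)^{3} = \frac{343}{27}$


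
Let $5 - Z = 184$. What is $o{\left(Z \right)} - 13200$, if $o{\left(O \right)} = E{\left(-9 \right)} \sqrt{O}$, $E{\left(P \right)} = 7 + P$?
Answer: $-13200 - 2 i \sqrt{179} \approx -13200.0 - 26.758 i$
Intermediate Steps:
$Z = -179$ ($Z = 5 - 184 = -179$)
$o{\left(O \right)} = - 2 \sqrt{O}$ ($o{\left(O \right)} = \left(7 - 9\right) \sqrt{O} = - 2 \sqrt{O}$)
$o{\left(Z \right)} - 13200 = - 2 \sqrt{-179} - 13200 = - 2 i \sqrt{179} - 13200 = -13200 - 2 i \sqrt{179}$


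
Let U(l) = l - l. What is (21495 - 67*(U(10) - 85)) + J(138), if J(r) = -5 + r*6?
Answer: 28013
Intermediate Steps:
U(l) = 0
J(r) = -5 + 6*r
(21495 - 67*(U(10) - 85)) + J(138) = (21495 - 67*(0 - 85)) + (-5 + 6*138) = (21495 - 67*(-85)) + (-5 + 828) = (21495 + 5695) + 823 = 27190 + 823 = 28013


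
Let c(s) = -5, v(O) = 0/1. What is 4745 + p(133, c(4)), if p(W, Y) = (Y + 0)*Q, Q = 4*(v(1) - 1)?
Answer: 4765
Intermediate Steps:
v(O) = 0 (v(O) = 0*1 = 0)
Q = -4 (Q = 4*(0 - 1) = 4*(-1) = -4)
p(W, Y) = -4*Y (p(W, Y) = (Y + 0)*(-4) = Y*(-4) = -4*Y)
4745 + p(133, c(4)) = 4745 - 4*(-5) = 4745 + 20 = 4765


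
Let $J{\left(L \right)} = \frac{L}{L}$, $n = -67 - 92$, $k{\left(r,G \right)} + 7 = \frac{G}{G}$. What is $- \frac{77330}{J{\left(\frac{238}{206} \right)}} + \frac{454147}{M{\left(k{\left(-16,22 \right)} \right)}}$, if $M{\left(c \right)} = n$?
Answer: $- \frac{12749617}{159} \approx -80186.0$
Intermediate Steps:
$k{\left(r,G \right)} = -6$ ($k{\left(r,G \right)} = -7 + \frac{G}{G} = -7 + 1 = -6$)
$n = -159$ ($n = -67 - 92 = -159$)
$M{\left(c \right)} = -159$
$J{\left(L \right)} = 1$
$- \frac{77330}{J{\left(\frac{238}{206} \right)}} + \frac{454147}{M{\left(k{\left(-16,22 \right)} \right)}} = - \frac{77330}{1} + \frac{454147}{-159} = \left(-77330\right) 1 + 454147 \left(- \frac{1}{159}\right) = -77330 - \frac{454147}{159} = - \frac{12749617}{159}$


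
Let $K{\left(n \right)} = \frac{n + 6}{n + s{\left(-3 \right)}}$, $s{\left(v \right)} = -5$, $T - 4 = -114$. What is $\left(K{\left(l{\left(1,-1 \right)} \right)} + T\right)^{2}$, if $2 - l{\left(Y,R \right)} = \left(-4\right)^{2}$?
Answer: $\frac{4334724}{361} \approx 12008.0$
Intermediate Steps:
$l{\left(Y,R \right)} = -14$ ($l{\left(Y,R \right)} = 2 - \left(-4\right)^{2} = 2 - 16 = -14$)
$T = -110$ ($T = 4 - 114 = -110$)
$K{\left(n \right)} = \frac{6 + n}{-5 + n}$ ($K{\left(n \right)} = \frac{n + 6}{n - 5} = \frac{6 + n}{-5 + n}$)
$\left(K{\left(l{\left(1,-1 \right)} \right)} + T\right)^{2} = \left(\frac{6 - 14}{-5 - 14} - 110\right)^{2} = \left(\frac{1}{-19} \left(-8\right) - 110\right)^{2} = \left(\left(- \frac{1}{19}\right) \left(-8\right) - 110\right)^{2} = \left(\frac{8}{19} - 110\right)^{2} = \left(- \frac{2082}{19}\right)^{2} = \frac{4334724}{361}$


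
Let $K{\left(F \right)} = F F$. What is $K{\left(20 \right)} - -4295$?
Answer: $4695$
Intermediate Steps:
$K{\left(F \right)} = F^{2}$
$K{\left(20 \right)} - -4295 = 20^{2} - -4295 = 400 + 4295 = 4695$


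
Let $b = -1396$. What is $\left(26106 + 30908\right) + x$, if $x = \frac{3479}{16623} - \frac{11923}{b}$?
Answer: $\frac{1323253288625}{23205708} \approx 57023.0$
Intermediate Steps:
$x = \frac{203052713}{23205708}$ ($x = \frac{3479}{16623} - \frac{11923}{-1396} = 3479 \cdot \frac{1}{16623} - - \frac{11923}{1396} = \frac{3479}{16623} + \frac{11923}{1396} = \frac{203052713}{23205708} \approx 8.7501$)
$\left(26106 + 30908\right) + x = \left(26106 + 30908\right) + \frac{203052713}{23205708} = 57014 + \frac{203052713}{23205708} = \frac{1323253288625}{23205708}$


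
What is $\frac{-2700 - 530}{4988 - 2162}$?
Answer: $- \frac{1615}{1413} \approx -1.143$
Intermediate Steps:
$\frac{-2700 - 530}{4988 - 2162} = - \frac{3230}{2826} = \left(-3230\right) \frac{1}{2826} = - \frac{1615}{1413}$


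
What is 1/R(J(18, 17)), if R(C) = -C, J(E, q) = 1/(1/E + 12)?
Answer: -217/18 ≈ -12.056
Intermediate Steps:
J(E, q) = 1/(12 + 1/E)
1/R(J(18, 17)) = 1/(-18/(1 + 12*18)) = 1/(-18/(1 + 216)) = 1/(-18/217) = -217/18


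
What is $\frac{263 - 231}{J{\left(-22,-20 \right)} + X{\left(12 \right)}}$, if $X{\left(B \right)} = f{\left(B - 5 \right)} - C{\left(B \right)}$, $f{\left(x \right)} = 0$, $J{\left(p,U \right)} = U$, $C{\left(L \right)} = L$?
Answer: $-1$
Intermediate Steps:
$X{\left(B \right)} = - B$ ($X{\left(B \right)} = 0 - B = - B$)
$\frac{263 - 231}{J{\left(-22,-20 \right)} + X{\left(12 \right)}} = \frac{263 - 231}{-20 - 12} = \frac{32}{-20 - 12} = \frac{32}{-32} = 32 \left(- \frac{1}{32}\right) = -1$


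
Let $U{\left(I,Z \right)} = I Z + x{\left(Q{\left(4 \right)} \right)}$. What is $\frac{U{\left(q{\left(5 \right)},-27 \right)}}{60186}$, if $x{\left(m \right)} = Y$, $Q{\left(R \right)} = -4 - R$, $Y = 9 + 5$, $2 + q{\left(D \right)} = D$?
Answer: $- \frac{67}{60186} \approx -0.0011132$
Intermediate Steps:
$q{\left(D \right)} = -2 + D$
$Y = 14$
$x{\left(m \right)} = 14$
$U{\left(I,Z \right)} = 14 + I Z$ ($U{\left(I,Z \right)} = I Z + 14 = 14 + I Z$)
$\frac{U{\left(q{\left(5 \right)},-27 \right)}}{60186} = \frac{14 + \left(-2 + 5\right) \left(-27\right)}{60186} = \left(14 + 3 \left(-27\right)\right) \frac{1}{60186} = \left(14 - 81\right) \frac{1}{60186} = \left(-67\right) \frac{1}{60186} = - \frac{67}{60186}$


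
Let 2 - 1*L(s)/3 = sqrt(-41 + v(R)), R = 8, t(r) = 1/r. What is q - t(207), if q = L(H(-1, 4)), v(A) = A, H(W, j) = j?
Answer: 1241/207 - 3*I*sqrt(33) ≈ 5.9952 - 17.234*I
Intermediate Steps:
L(s) = 6 - 3*I*sqrt(33) (L(s) = 6 - 3*sqrt(-41 + 8) = 6 - 3*I*sqrt(33))
q = 6 - 3*I*sqrt(33) ≈ 6.0 - 17.234*I
q - t(207) = (6 - 3*I*sqrt(33)) - 1/207 = 1241/207 - 3*I*sqrt(33)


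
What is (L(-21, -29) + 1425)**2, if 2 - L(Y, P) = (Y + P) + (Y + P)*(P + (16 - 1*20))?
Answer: 29929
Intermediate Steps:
L(Y, P) = 2 - P - Y - (-4 + P)*(P + Y) (L(Y, P) = 2 - ((Y + P) + (Y + P)*(P + (16 - 1*20))) = 2 - ((P + Y) + (P + Y)*(P + (16 - 20))) = 2 - ((P + Y) + (P + Y)*(P - 4)) = 2 - ((P + Y) + (P + Y)*(-4 + P)) = 2 - ((P + Y) + (-4 + P)*(P + Y)) = 2 - (P + Y + (-4 + P)*(P + Y)) = 2 + (-P - Y - (-4 + P)*(P + Y)) = 2 - P - Y - (-4 + P)*(P + Y))
(L(-21, -29) + 1425)**2 = ((2 - 1*(-29)**2 + 3*(-29) + 3*(-21) - 1*(-29)*(-21)) + 1425)**2 = ((2 - 1*841 - 87 - 63 - 609) + 1425)**2 = ((2 - 841 - 87 - 63 - 609) + 1425)**2 = (-1598 + 1425)**2 = (-173)**2 = 29929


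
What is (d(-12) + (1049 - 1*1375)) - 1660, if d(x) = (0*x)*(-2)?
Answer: -1986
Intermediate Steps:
d(x) = 0 (d(x) = 0*(-2) = 0)
(d(-12) + (1049 - 1*1375)) - 1660 = (0 + (1049 - 1*1375)) - 1660 = (0 + (1049 - 1375)) - 1660 = (0 - 326) - 1660 = -326 - 1660 = -1986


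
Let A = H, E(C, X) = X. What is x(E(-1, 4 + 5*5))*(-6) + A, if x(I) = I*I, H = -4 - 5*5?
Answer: -5075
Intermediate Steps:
H = -29 (H = -4 - 25 = -29)
A = -29
x(I) = I**2
x(E(-1, 4 + 5*5))*(-6) + A = (4 + 5*5)**2*(-6) - 29 = (4 + 25)**2*(-6) - 29 = 29**2*(-6) - 29 = 841*(-6) - 29 = -5046 - 29 = -5075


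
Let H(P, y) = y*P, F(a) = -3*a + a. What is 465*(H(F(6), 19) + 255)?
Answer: 12555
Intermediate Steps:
F(a) = -2*a
H(P, y) = P*y
465*(H(F(6), 19) + 255) = 465*(-2*6*19 + 255) = 465*(-12*19 + 255) = 465*(-228 + 255) = 465*27 = 12555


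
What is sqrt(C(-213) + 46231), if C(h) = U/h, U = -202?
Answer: sqrt(2097497265)/213 ≈ 215.02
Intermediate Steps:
C(h) = -202/h
sqrt(C(-213) + 46231) = sqrt(-202/(-213) + 46231) = sqrt(-202*(-1/213) + 46231) = sqrt(202/213 + 46231) = sqrt(9847405/213) = sqrt(2097497265)/213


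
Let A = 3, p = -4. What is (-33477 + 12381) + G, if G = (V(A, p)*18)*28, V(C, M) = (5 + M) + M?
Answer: -22608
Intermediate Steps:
V(C, M) = 5 + 2*M
G = -1512 (G = ((5 + 2*(-4))*18)*28 = ((5 - 8)*18)*28 = -3*18*28 = -54*28 = -1512)
(-33477 + 12381) + G = (-33477 + 12381) - 1512 = -21096 - 1512 = -22608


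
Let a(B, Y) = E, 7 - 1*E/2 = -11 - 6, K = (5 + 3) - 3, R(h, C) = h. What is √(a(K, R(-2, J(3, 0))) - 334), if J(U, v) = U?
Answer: I*√286 ≈ 16.912*I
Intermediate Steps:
K = 5 (K = 8 - 3 = 5)
E = 48 (E = 14 - 2*(-11 - 6) = 14 - 2*(-17) = 14 + 34 = 48)
a(B, Y) = 48
√(a(K, R(-2, J(3, 0))) - 334) = √(48 - 334) = √(-286) = I*√286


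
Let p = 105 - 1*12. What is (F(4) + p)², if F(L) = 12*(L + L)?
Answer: 35721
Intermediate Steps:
F(L) = 24*L (F(L) = 12*(2*L) = 24*L)
p = 93 (p = 105 - 12 = 93)
(F(4) + p)² = (24*4 + 93)² = (96 + 93)² = 189² = 35721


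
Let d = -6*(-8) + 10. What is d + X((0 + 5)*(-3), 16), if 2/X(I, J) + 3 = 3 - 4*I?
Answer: 1741/30 ≈ 58.033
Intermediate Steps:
d = 58 (d = 48 + 10 = 58)
X(I, J) = -1/(2*I) (X(I, J) = 2/(-3 + (3 - 4*I)) = 2/((-4*I)) = 2*(-1/(4*I)) = -1/(2*I))
d + X((0 + 5)*(-3), 16) = 58 - (-1/(3*(0 + 5)))/2 = 58 - 1/(2*(5*(-3))) = 58 - ½/(-15) = 58 - ½*(-1/15) = 58 + 1/30 = 1741/30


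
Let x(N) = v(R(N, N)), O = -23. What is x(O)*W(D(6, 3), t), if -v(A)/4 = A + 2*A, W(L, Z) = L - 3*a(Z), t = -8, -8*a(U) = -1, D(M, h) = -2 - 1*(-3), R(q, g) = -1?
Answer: 15/2 ≈ 7.5000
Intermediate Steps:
D(M, h) = 1 (D(M, h) = -2 + 3 = 1)
a(U) = 1/8 (a(U) = -1/8*(-1) = 1/8)
W(L, Z) = -3/8 + L (W(L, Z) = L - 3*1/8 = L - 3/8 = -3/8 + L)
v(A) = -12*A (v(A) = -4*(A + 2*A) = -12*A)
x(N) = 12 (x(N) = -12*(-1) = 12)
x(O)*W(D(6, 3), t) = 12*(-3/8 + 1) = 12*(5/8) = 15/2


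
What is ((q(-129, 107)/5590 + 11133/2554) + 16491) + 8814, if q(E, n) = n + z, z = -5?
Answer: 180669218139/7138430 ≈ 25309.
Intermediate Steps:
q(E, n) = -5 + n (q(E, n) = n - 5 = -5 + n)
((q(-129, 107)/5590 + 11133/2554) + 16491) + 8814 = (((-5 + 107)/5590 + 11133/2554) + 16491) + 8814 = ((102*(1/5590) + 11133*(1/2554)) + 16491) + 8814 = ((51/2795 + 11133/2554) + 16491) + 8814 = (31246989/7138430 + 16491) + 8814 = 117751096119/7138430 + 8814 = 180669218139/7138430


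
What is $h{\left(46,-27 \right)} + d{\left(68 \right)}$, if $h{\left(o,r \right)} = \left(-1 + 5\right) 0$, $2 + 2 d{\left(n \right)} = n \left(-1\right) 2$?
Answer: $-69$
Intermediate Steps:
$d{\left(n \right)} = -1 - n$ ($d{\left(n \right)} = -1 + \frac{n \left(-1\right) 2}{2} = -1 + \frac{- n 2}{2} = -1 + \frac{\left(-2\right) n}{2} = -1 - n$)
$h{\left(o,r \right)} = 0$ ($h{\left(o,r \right)} = 4 \cdot 0 = 0$)
$h{\left(46,-27 \right)} + d{\left(68 \right)} = 0 - 69 = -69$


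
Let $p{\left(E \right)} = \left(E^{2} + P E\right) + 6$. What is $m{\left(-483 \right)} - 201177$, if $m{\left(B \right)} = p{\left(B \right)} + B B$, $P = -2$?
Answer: $266373$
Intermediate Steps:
$p{\left(E \right)} = 6 + E^{2} - 2 E$ ($p{\left(E \right)} = \left(E^{2} - 2 E\right) + 6 = 6 + E^{2} - 2 E$)
$m{\left(B \right)} = 6 - 2 B + 2 B^{2}$ ($m{\left(B \right)} = \left(6 + B^{2} - 2 B\right) + B B = \left(6 + B^{2} - 2 B\right) + B^{2} = 6 - 2 B + 2 B^{2}$)
$m{\left(-483 \right)} - 201177 = \left(6 - -966 + 2 \left(-483\right)^{2}\right) - 201177 = \left(6 + 966 + 2 \cdot 233289\right) - 201177 = \left(6 + 966 + 466578\right) - 201177 = 467550 - 201177 = 266373$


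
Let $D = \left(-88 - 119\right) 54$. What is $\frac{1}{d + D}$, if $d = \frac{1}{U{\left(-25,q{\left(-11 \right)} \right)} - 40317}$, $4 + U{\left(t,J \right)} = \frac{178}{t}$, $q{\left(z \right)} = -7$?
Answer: $- \frac{1008203}{11269693159} \approx -8.9461 \cdot 10^{-5}$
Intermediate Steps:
$U{\left(t,J \right)} = -4 + \frac{178}{t}$
$D = -11178$ ($D = \left(-207\right) 54 = -11178$)
$d = - \frac{25}{1008203}$ ($d = \frac{1}{\left(-4 + \frac{178}{-25}\right) - 40317} = \frac{1}{\left(-4 + 178 \left(- \frac{1}{25}\right)\right) - 40317} = \frac{1}{\left(-4 - \frac{178}{25}\right) - 40317} = \frac{1}{- \frac{278}{25} - 40317} = \frac{1}{- \frac{1008203}{25}} = - \frac{25}{1008203} \approx -2.4797 \cdot 10^{-5}$)
$\frac{1}{d + D} = \frac{1}{- \frac{25}{1008203} - 11178} = \frac{1}{- \frac{11269693159}{1008203}} = - \frac{1008203}{11269693159}$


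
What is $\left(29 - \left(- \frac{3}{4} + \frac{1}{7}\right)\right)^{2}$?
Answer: $\frac{687241}{784} \approx 876.58$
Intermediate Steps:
$\left(29 - \left(- \frac{3}{4} + \frac{1}{7}\right)\right)^{2} = \left(29 - - \frac{17}{28}\right)^{2} = \left(29 + \left(- \frac{1}{7} + \frac{3}{4}\right)\right)^{2} = \left(29 + \frac{17}{28}\right)^{2} = \left(\frac{829}{28}\right)^{2} = \frac{687241}{784}$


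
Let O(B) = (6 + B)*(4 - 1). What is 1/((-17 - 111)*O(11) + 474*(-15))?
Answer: -1/13638 ≈ -7.3325e-5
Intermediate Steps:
O(B) = 18 + 3*B (O(B) = (6 + B)*3 = 18 + 3*B)
1/((-17 - 111)*O(11) + 474*(-15)) = 1/((-17 - 111)*(18 + 3*11) + 474*(-15)) = 1/(-128*(18 + 33) - 7110) = 1/(-128*51 - 7110) = 1/(-6528 - 7110) = 1/(-13638) = -1/13638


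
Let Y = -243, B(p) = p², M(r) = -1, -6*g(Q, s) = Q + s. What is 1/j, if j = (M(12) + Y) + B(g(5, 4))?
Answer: -4/967 ≈ -0.0041365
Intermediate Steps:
g(Q, s) = -Q/6 - s/6 (g(Q, s) = -(Q + s)/6 = -Q/6 - s/6)
j = -967/4 (j = (-1 - 243) + (-⅙*5 - ⅙*4)² = -244 + (-⅚ - ⅔)² = -244 + (-3/2)² = -244 + 9/4 = -967/4 ≈ -241.75)
1/j = 1/(-967/4) = -4/967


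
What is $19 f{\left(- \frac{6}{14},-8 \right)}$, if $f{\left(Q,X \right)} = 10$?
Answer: $190$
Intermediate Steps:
$19 f{\left(- \frac{6}{14},-8 \right)} = 19 \cdot 10 = 190$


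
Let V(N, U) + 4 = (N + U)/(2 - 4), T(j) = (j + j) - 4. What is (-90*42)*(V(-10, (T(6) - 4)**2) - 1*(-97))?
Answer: -340200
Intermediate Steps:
T(j) = -4 + 2*j (T(j) = 2*j - 4 = -4 + 2*j)
V(N, U) = -4 - N/2 - U/2 (V(N, U) = -4 + (N + U)/(2 - 4) = -4 + (N + U)/(-2) = -4 + (N + U)*(-1/2) = -4 + (-N/2 - U/2) = -4 - N/2 - U/2)
(-90*42)*(V(-10, (T(6) - 4)**2) - 1*(-97)) = (-90*42)*((-4 - 1/2*(-10) - ((-4 + 2*6) - 4)**2/2) - 1*(-97)) = -3780*((-4 + 5 - ((-4 + 12) - 4)**2/2) + 97) = -3780*((-4 + 5 - (8 - 4)**2/2) + 97) = -3780*((-4 + 5 - 1/2*4**2) + 97) = -3780*((-4 + 5 - 1/2*16) + 97) = -3780*((-4 + 5 - 8) + 97) = -3780*(-7 + 97) = -3780*90 = -340200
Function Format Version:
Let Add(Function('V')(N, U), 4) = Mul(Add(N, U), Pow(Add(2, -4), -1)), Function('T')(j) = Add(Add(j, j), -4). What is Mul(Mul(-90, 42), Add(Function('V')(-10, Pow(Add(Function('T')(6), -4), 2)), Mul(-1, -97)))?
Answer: -340200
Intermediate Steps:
Function('T')(j) = Add(-4, Mul(2, j)) (Function('T')(j) = Add(Mul(2, j), -4) = Add(-4, Mul(2, j)))
Function('V')(N, U) = Add(-4, Mul(Rational(-1, 2), N), Mul(Rational(-1, 2), U)) (Function('V')(N, U) = Add(-4, Mul(Add(N, U), Pow(Add(2, -4), -1))) = Add(-4, Mul(Add(N, U), Pow(-2, -1))) = Add(-4, Mul(Add(N, U), Rational(-1, 2))) = Add(-4, Add(Mul(Rational(-1, 2), N), Mul(Rational(-1, 2), U))) = Add(-4, Mul(Rational(-1, 2), N), Mul(Rational(-1, 2), U)))
Mul(Mul(-90, 42), Add(Function('V')(-10, Pow(Add(Function('T')(6), -4), 2)), Mul(-1, -97))) = Mul(Mul(-90, 42), Add(Add(-4, Mul(Rational(-1, 2), -10), Mul(Rational(-1, 2), Pow(Add(Add(-4, Mul(2, 6)), -4), 2))), Mul(-1, -97))) = Mul(-3780, Add(Add(-4, 5, Mul(Rational(-1, 2), Pow(Add(Add(-4, 12), -4), 2))), 97)) = Mul(-3780, Add(Add(-4, 5, Mul(Rational(-1, 2), Pow(Add(8, -4), 2))), 97)) = Mul(-3780, Add(Add(-4, 5, Mul(Rational(-1, 2), Pow(4, 2))), 97)) = Mul(-3780, Add(Add(-4, 5, Mul(Rational(-1, 2), 16)), 97)) = Mul(-3780, Add(Add(-4, 5, -8), 97)) = Mul(-3780, Add(-7, 97)) = Mul(-3780, 90) = -340200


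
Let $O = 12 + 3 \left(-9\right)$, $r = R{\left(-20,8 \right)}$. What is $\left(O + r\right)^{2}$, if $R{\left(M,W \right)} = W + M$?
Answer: $729$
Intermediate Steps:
$R{\left(M,W \right)} = M + W$
$r = -12$ ($r = -20 + 8 = -12$)
$O = -15$ ($O = 12 - 27 = -15$)
$\left(O + r\right)^{2} = \left(-15 - 12\right)^{2} = \left(-27\right)^{2} = 729$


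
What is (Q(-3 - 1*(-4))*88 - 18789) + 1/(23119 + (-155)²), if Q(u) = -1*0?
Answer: -885788615/47144 ≈ -18789.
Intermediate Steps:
Q(u) = 0
(Q(-3 - 1*(-4))*88 - 18789) + 1/(23119 + (-155)²) = (0*88 - 18789) + 1/(23119 + (-155)²) = (0 - 18789) + 1/(23119 + 24025) = -18789 + 1/47144 = -885788615/47144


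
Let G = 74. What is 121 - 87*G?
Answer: -6317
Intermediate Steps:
121 - 87*G = 121 - 87*74 = 121 - 6438 = -6317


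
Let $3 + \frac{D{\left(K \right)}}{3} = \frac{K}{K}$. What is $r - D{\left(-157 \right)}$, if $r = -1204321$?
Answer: $-1204315$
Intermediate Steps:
$D{\left(K \right)} = -6$ ($D{\left(K \right)} = -9 + 3 \frac{K}{K} = -9 + 3 \cdot 1 = -9 + 3 = -6$)
$r - D{\left(-157 \right)} = -1204321 - -6 = -1204321 + 6 = -1204315$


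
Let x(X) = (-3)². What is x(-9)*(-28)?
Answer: -252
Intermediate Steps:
x(X) = 9
x(-9)*(-28) = 9*(-28) = -252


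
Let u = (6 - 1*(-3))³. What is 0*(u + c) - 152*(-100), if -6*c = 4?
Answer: 15200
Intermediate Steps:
c = -⅔ (c = -⅙*4 = -⅔ ≈ -0.66667)
u = 729 (u = (6 + 3)³ = 9³ = 729)
0*(u + c) - 152*(-100) = 0*(729 - ⅔) - 152*(-100) = 0*(2185/3) + 15200 = 0 + 15200 = 15200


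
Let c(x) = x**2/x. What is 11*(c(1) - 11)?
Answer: -110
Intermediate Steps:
c(x) = x
11*(c(1) - 11) = 11*(1 - 11) = 11*(-10) = -110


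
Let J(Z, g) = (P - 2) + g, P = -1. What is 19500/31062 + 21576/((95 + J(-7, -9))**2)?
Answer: 134088202/35664353 ≈ 3.7597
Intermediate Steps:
J(Z, g) = -3 + g (J(Z, g) = (-1 - 2) + g = -3 + g)
19500/31062 + 21576/((95 + J(-7, -9))**2) = 19500/31062 + 21576/((95 + (-3 - 9))**2) = 19500*(1/31062) + 21576/((95 - 12)**2) = 3250/5177 + 21576/(83**2) = 3250/5177 + 21576/6889 = 134088202/35664353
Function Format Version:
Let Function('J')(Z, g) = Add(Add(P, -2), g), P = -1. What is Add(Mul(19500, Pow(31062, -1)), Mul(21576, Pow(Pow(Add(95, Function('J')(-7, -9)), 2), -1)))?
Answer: Rational(134088202, 35664353) ≈ 3.7597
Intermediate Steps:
Function('J')(Z, g) = Add(-3, g) (Function('J')(Z, g) = Add(Add(-1, -2), g) = Add(-3, g))
Add(Mul(19500, Pow(31062, -1)), Mul(21576, Pow(Pow(Add(95, Function('J')(-7, -9)), 2), -1))) = Add(Mul(19500, Pow(31062, -1)), Mul(21576, Pow(Pow(Add(95, Add(-3, -9)), 2), -1))) = Add(Mul(19500, Rational(1, 31062)), Mul(21576, Pow(Pow(Add(95, -12), 2), -1))) = Add(Rational(3250, 5177), Mul(21576, Pow(Pow(83, 2), -1))) = Add(Rational(3250, 5177), Mul(21576, Pow(6889, -1))) = Add(Rational(3250, 5177), Mul(21576, Rational(1, 6889))) = Add(Rational(3250, 5177), Rational(21576, 6889)) = Rational(134088202, 35664353)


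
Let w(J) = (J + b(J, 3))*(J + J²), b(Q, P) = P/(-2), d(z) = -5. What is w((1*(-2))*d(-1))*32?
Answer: 29920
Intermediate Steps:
b(Q, P) = -P/2 (b(Q, P) = P*(-½) = -P/2)
w(J) = (-3/2 + J)*(J + J²) (w(J) = (J - ½*3)*(J + J²) = (J - 3/2)*(J + J²) = (-3/2 + J)*(J + J²))
w((1*(-2))*d(-1))*32 = (((1*(-2))*(-5))*(-3 - 1*(-2)*(-5) + 2*((1*(-2))*(-5))²)/2)*32 = ((-2*(-5))*(-3 - (-2)*(-5) + 2*(-2*(-5))²)/2)*32 = ((½)*10*(-3 - 1*10 + 2*10²))*32 = ((½)*10*(-3 - 10 + 2*100))*32 = ((½)*10*(-3 - 10 + 200))*32 = ((½)*10*187)*32 = 935*32 = 29920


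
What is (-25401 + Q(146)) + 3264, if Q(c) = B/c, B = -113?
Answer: -3232115/146 ≈ -22138.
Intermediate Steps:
Q(c) = -113/c
(-25401 + Q(146)) + 3264 = (-25401 - 113/146) + 3264 = -3708659/146 + 3264 = -3232115/146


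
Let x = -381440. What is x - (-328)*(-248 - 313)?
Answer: -565448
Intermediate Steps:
x - (-328)*(-248 - 313) = -381440 - (-328)*(-248 - 313) = -381440 - (-328)*(-561) = -381440 - 1*184008 = -381440 - 184008 = -565448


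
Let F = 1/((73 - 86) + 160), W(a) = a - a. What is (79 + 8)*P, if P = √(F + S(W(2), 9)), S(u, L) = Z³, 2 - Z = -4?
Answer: 29*√95259/7 ≈ 1278.7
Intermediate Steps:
Z = 6 (Z = 2 - 1*(-4) = 2 + 4 = 6)
W(a) = 0
S(u, L) = 216 (S(u, L) = 6³ = 216)
F = 1/147 (F = 1/(-13 + 160) = 1/147 ≈ 0.0068027)
P = √95259/21 (P = √(1/147 + 216) = √(31753/147) = √95259/21 ≈ 14.697)
(79 + 8)*P = (79 + 8)*(√95259/21) = 87*(√95259/21) = 29*√95259/7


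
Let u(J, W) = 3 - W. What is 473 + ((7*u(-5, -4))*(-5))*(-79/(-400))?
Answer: 33969/80 ≈ 424.61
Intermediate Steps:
473 + ((7*u(-5, -4))*(-5))*(-79/(-400)) = 473 + ((7*(3 - 1*(-4)))*(-5))*(-79/(-400)) = 473 + ((7*(3 + 4))*(-5))*(-79*(-1/400)) = 473 + ((7*7)*(-5))*(79/400) = 473 + (49*(-5))*(79/400) = 473 - 245*79/400 = 473 - 3871/80 = 33969/80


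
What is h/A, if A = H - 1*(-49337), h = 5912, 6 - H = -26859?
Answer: 2956/38101 ≈ 0.077583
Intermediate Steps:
H = 26865 (H = 6 - 1*(-26859) = 6 + 26859 = 26865)
A = 76202 (A = 26865 - 1*(-49337) = 26865 + 49337 = 76202)
h/A = 5912/76202 = 5912*(1/76202) = 2956/38101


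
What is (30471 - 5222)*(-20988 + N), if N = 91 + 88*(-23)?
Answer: -578732329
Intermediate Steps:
N = -1933 (N = 91 - 2024 = -1933)
(30471 - 5222)*(-20988 + N) = (30471 - 5222)*(-20988 - 1933) = 25249*(-22921) = -578732329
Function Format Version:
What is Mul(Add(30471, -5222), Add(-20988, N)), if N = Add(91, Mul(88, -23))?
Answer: -578732329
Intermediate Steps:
N = -1933 (N = Add(91, -2024) = -1933)
Mul(Add(30471, -5222), Add(-20988, N)) = Mul(Add(30471, -5222), Add(-20988, -1933)) = Mul(25249, -22921) = -578732329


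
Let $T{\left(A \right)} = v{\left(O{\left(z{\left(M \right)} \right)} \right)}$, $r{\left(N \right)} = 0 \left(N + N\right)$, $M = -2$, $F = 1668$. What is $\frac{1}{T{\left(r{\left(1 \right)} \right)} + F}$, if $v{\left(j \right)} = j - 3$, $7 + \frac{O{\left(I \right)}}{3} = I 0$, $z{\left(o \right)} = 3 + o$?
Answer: $\frac{1}{1644} \approx 0.00060827$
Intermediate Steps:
$O{\left(I \right)} = -21$ ($O{\left(I \right)} = -21 + 3 I 0 = -21 + 3 \cdot 0 = -21 + 0 = -21$)
$v{\left(j \right)} = -3 + j$
$r{\left(N \right)} = 0$ ($r{\left(N \right)} = 0 \cdot 2 N = 0$)
$T{\left(A \right)} = -24$ ($T{\left(A \right)} = -3 - 21 = -24$)
$\frac{1}{T{\left(r{\left(1 \right)} \right)} + F} = \frac{1}{-24 + 1668} = \frac{1}{1644}$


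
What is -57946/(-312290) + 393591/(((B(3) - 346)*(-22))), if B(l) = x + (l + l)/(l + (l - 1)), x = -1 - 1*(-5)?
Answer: 9344620403/177380720 ≈ 52.681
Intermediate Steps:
x = 4 (x = -1 + 5 = 4)
B(l) = 4 + 2*l/(-1 + 2*l) (B(l) = 4 + (l + l)/(l + (l - 1)) = 4 + (2*l)/(l + (-1 + l)) = 4 + (2*l)/(-1 + 2*l) = 4 + 2*l/(-1 + 2*l))
-57946/(-312290) + 393591/(((B(3) - 346)*(-22))) = -57946/(-312290) + 393591/(((2*(-2 + 5*3)/(-1 + 2*3) - 346)*(-22))) = -57946*(-1/312290) + 393591/(((2*(-2 + 15)/(-1 + 6) - 346)*(-22))) = 28973/156145 + 393591/(((2*13/5 - 346)*(-22))) = 28973/156145 + 393591/(((2*(⅕)*13 - 346)*(-22))) = 28973/156145 + 393591/(((26/5 - 346)*(-22))) = 28973/156145 + 393591/((-1704/5*(-22))) = 28973/156145 + 393591/(37488/5) = 28973/156145 + 393591*(5/37488) = 28973/156145 + 59635/1136 = 9344620403/177380720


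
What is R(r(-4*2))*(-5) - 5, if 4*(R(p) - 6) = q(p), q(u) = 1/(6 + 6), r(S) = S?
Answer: -1685/48 ≈ -35.104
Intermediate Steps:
q(u) = 1/12
R(p) = 289/48 (R(p) = 6 + (¼)*(1/12) = 6 + 1/48 = 289/48)
R(r(-4*2))*(-5) - 5 = (289/48)*(-5) - 5 = -1445/48 - 5 = -1685/48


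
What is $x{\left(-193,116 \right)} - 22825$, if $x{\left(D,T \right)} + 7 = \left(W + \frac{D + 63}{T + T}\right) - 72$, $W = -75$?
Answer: $- \frac{2665629}{116} \approx -22980.0$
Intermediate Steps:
$x{\left(D,T \right)} = -154 + \frac{63 + D}{2 T}$ ($x{\left(D,T \right)} = -7 + \left(\left(-75 + \frac{D + 63}{T + T}\right) - 72\right) = -7 - \left(147 - \frac{63 + D}{2 T}\right) = -154 + \frac{63 + D}{2 T}$)
$x{\left(-193,116 \right)} - 22825 = \frac{63 - 193 - 35728}{2 \cdot 116} - 22825 = \frac{1}{2} \cdot \frac{1}{116} \left(63 - 193 - 35728\right) - 22825 = \frac{1}{2} \cdot \frac{1}{116} \left(-35858\right) - 22825 = - \frac{17929}{116} - 22825 = - \frac{2665629}{116}$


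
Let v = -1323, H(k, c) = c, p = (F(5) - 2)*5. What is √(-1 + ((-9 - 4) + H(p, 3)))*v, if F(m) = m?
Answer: -1323*I*√11 ≈ -4387.9*I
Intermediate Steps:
p = 15 (p = (5 - 2)*5 = 3*5 = 15)
√(-1 + ((-9 - 4) + H(p, 3)))*v = √(-1 + ((-9 - 4) + 3))*(-1323) = √(-1 + (-13 + 3))*(-1323) = √(-1 - 10)*(-1323) = √(-11)*(-1323) = (I*√11)*(-1323) = -1323*I*√11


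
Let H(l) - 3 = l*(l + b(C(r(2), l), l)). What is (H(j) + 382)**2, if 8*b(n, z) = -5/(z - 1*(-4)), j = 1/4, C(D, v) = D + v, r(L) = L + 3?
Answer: 10967744529/73984 ≈ 1.4824e+5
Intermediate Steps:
r(L) = 3 + L
j = 1/4 ≈ 0.25000
b(n, z) = -5/(8*(4 + z)) (b(n, z) = (-5/(z - 1*(-4)))/8 = (-5/(z + 4))/8 = (-5/(4 + z))/8 = -5/(8*(4 + z)))
H(l) = 3 + l*(l - 5/(32 + 8*l))
(H(j) + 382)**2 = ((-5/8*1/4 + (3 + (1/4)**2)*(4 + 1/4))/(4 + 1/4) + 382)**2 = ((-5/32 + (3 + 1/16)*(17/4))/(17/4) + 382)**2 = (4*(-5/32 + (49/16)*(17/4))/17 + 382)**2 = (4*(-5/32 + 833/64)/17 + 382)**2 = ((4/17)*(823/64) + 382)**2 = (823/272 + 382)**2 = (104727/272)**2 = 10967744529/73984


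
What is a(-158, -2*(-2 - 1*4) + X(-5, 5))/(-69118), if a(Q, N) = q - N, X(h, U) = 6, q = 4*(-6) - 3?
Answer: 45/69118 ≈ 0.00065106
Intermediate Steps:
q = -27 (q = -24 - 3 = -27)
a(Q, N) = -27 - N
a(-158, -2*(-2 - 1*4) + X(-5, 5))/(-69118) = (-27 - (-2*(-2 - 1*4) + 6))/(-69118) = (-27 - (-2*(-2 - 4) + 6))*(-1/69118) = (-27 - (-2*(-6) + 6))*(-1/69118) = (-27 - (12 + 6))*(-1/69118) = (-27 - 1*18)*(-1/69118) = (-27 - 18)*(-1/69118) = -45*(-1/69118) = 45/69118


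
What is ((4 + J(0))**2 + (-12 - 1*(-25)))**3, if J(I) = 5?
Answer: 830584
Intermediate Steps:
((4 + J(0))**2 + (-12 - 1*(-25)))**3 = ((4 + 5)**2 + (-12 - 1*(-25)))**3 = (9**2 + (-12 + 25))**3 = (81 + 13)**3 = 94**3 = 830584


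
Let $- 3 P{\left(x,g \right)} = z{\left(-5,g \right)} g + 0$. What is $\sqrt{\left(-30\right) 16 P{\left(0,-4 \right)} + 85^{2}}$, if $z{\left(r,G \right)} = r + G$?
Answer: $7 \sqrt{265} \approx 113.95$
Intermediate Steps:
$z{\left(r,G \right)} = G + r$
$P{\left(x,g \right)} = - \frac{g \left(-5 + g\right)}{3}$ ($P{\left(x,g \right)} = - \frac{\left(g - 5\right) g + 0}{3} = - \frac{\left(-5 + g\right) g + 0}{3} = - \frac{g \left(-5 + g\right) + 0}{3} = - \frac{g \left(-5 + g\right)}{3}$)
$\sqrt{\left(-30\right) 16 P{\left(0,-4 \right)} + 85^{2}} = \sqrt{\left(-30\right) 16 \cdot \frac{1}{3} \left(-4\right) \left(5 - -4\right) + 85^{2}} = \sqrt{- 480 \cdot \frac{1}{3} \left(-4\right) \left(5 + 4\right) + 7225} = \sqrt{- 480 \cdot \frac{1}{3} \left(-4\right) 9 + 7225} = \sqrt{\left(-480\right) \left(-12\right) + 7225} = \sqrt{5760 + 7225} = \sqrt{12985} = 7 \sqrt{265}$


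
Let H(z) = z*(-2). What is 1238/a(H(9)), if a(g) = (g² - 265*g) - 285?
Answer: 1238/4809 ≈ 0.25743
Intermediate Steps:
H(z) = -2*z
a(g) = -285 + g² - 265*g
1238/a(H(9)) = 1238/(-285 + (-2*9)² - (-530)*9) = 1238/(-285 + (-18)² - 265*(-18)) = 1238/(-285 + 324 + 4770) = 1238/4809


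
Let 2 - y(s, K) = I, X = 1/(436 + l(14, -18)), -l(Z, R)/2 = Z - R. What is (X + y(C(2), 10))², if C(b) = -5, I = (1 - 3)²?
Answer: 552049/138384 ≈ 3.9893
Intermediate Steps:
l(Z, R) = -2*Z + 2*R (l(Z, R) = -2*(Z - R) = -2*Z + 2*R)
I = 4 (I = (-2)² = 4)
X = 1/372 (X = 1/(436 + (-2*14 + 2*(-18))) = 1/(436 + (-28 - 36)) = 1/(436 - 64) = 1/372 ≈ 0.0026882)
y(s, K) = -2 (y(s, K) = 2 - 1*4 = 2 - 4 = -2)
(X + y(C(2), 10))² = (1/372 - 2)² = (-743/372)² = 552049/138384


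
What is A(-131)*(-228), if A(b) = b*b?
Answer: -3912708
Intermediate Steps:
A(b) = b²
A(-131)*(-228) = (-131)²*(-228) = 17161*(-228) = -3912708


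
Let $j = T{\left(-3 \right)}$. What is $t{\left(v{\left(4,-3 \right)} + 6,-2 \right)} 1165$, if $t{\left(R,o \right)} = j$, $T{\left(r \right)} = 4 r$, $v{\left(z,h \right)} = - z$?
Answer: $-13980$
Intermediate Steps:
$j = -12$ ($j = 4 \left(-3\right) = -12$)
$t{\left(R,o \right)} = -12$
$t{\left(v{\left(4,-3 \right)} + 6,-2 \right)} 1165 = \left(-12\right) 1165 = -13980$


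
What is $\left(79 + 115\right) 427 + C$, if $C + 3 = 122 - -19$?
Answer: $82976$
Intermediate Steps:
$C = 138$ ($C = -3 + \left(122 - -19\right) = -3 + \left(122 + 19\right) = -3 + 141 = 138$)
$\left(79 + 115\right) 427 + C = \left(79 + 115\right) 427 + 138 = 194 \cdot 427 + 138 = 82838 + 138 = 82976$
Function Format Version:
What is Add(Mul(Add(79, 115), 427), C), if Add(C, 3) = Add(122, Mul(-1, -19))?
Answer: 82976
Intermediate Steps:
C = 138 (C = Add(-3, Add(122, Mul(-1, -19))) = Add(-3, Add(122, 19)) = Add(-3, 141) = 138)
Add(Mul(Add(79, 115), 427), C) = Add(Mul(Add(79, 115), 427), 138) = Add(Mul(194, 427), 138) = Add(82838, 138) = 82976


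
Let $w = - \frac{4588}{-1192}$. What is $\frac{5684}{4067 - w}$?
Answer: $\frac{1693832}{1210819} \approx 1.3989$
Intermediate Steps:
$w = \frac{1147}{298}$ ($w = \left(-4588\right) \left(- \frac{1}{1192}\right) = \frac{1147}{298} \approx 3.849$)
$\frac{5684}{4067 - w} = \frac{5684}{4067 - \frac{1147}{298}} = \frac{5684}{\frac{1210819}{298}} = 5684 \cdot \frac{298}{1210819} = \frac{1693832}{1210819}$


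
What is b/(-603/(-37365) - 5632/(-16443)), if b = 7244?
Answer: 1483553560860/73451603 ≈ 20198.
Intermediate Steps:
b/(-603/(-37365) - 5632/(-16443)) = 7244/(-603/(-37365) - 5632/(-16443)) = 7244/(-603*(-1/37365) - 5632*(-1/16443)) = 7244/(201/12455 + 5632/16443) = 7244/(73451603/204797565) = 7244*(204797565/73451603) = 1483553560860/73451603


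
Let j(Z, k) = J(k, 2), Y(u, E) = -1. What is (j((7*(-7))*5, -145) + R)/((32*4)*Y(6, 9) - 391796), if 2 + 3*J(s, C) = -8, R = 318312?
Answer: -477463/587886 ≈ -0.81217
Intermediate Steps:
J(s, C) = -10/3 (J(s, C) = -2/3 + (1/3)*(-8) = -2/3 - 8/3 = -10/3)
j(Z, k) = -10/3
(j((7*(-7))*5, -145) + R)/((32*4)*Y(6, 9) - 391796) = (-10/3 + 318312)/((32*4)*(-1) - 391796) = 954926/(3*(128*(-1) - 391796)) = 954926/(3*(-128 - 391796)) = (954926/3)/(-391924) = (954926/3)*(-1/391924) = -477463/587886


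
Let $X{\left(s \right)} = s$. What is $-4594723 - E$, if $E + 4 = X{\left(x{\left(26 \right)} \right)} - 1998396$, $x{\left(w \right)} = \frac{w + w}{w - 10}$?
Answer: $- \frac{10385305}{4} \approx -2.5963 \cdot 10^{6}$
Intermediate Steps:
$x{\left(w \right)} = \frac{2 w}{-10 + w}$
$E = - \frac{7993587}{4}$ ($E = -4 - \left(1998396 - \frac{52}{-10 + 26}\right) = -4 - \left(1998396 - \frac{52}{16}\right) = -4 - \left(1998396 - \frac{13}{4}\right) = -4 + \left(\frac{13}{4} - 1998396\right) = -4 - \frac{7993571}{4} = - \frac{7993587}{4} \approx -1.9984 \cdot 10^{6}$)
$-4594723 - E = -4594723 - - \frac{7993587}{4} = -4594723 + \frac{7993587}{4} = - \frac{10385305}{4}$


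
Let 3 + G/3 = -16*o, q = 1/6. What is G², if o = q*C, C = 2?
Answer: 625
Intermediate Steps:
q = ⅙ ≈ 0.16667
o = ⅓ (o = (⅙)*2 = ⅓ ≈ 0.33333)
G = -25 (G = -9 + 3*(-16*⅓) = -9 + 3*(-16/3) = -9 - 16 = -25)
G² = (-25)² = 625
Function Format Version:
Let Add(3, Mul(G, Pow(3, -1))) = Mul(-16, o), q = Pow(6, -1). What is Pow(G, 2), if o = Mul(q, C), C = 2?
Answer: 625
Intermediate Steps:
q = Rational(1, 6) ≈ 0.16667
o = Rational(1, 3) (o = Mul(Rational(1, 6), 2) = Rational(1, 3) ≈ 0.33333)
G = -25 (G = Add(-9, Mul(3, Mul(-16, Rational(1, 3)))) = Add(-9, Mul(3, Rational(-16, 3))) = Add(-9, -16) = -25)
Pow(G, 2) = Pow(-25, 2) = 625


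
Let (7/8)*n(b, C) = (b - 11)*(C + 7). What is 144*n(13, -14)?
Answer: -2304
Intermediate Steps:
n(b, C) = 8*(-11 + b)*(7 + C)/7 (n(b, C) = 8*((b - 11)*(C + 7))/7 = 8*((-11 + b)*(7 + C))/7 = 8*(-11 + b)*(7 + C)/7)
144*n(13, -14) = 144*(-88 + 8*13 - 88/7*(-14) + (8/7)*(-14)*13) = 144*(-88 + 104 + 176 - 208) = 144*(-16) = -2304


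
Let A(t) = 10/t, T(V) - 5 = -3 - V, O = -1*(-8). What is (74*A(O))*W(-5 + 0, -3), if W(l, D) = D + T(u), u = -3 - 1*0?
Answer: 185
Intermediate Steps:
O = 8
u = -3 (u = -3 + 0 = -3)
T(V) = 2 - V (T(V) = 5 + (-3 - V) = 2 - V)
W(l, D) = 5 + D (W(l, D) = D + (2 - 1*(-3)) = D + (2 + 3) = D + 5 = 5 + D)
(74*A(O))*W(-5 + 0, -3) = (74*(10/8))*(5 - 3) = (74*(10*(⅛)))*2 = (74*(5/4))*2 = (185/2)*2 = 185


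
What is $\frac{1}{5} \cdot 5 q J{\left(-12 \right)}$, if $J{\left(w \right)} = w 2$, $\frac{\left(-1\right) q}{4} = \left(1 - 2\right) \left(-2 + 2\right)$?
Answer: $0$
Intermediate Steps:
$q = 0$ ($q = - 4 \left(1 - 2\right) \left(-2 + 2\right) = - 4 \left(\left(-1\right) 0\right) = \left(-4\right) 0 = 0$)
$J{\left(w \right)} = 2 w$
$\frac{1}{5} \cdot 5 q J{\left(-12 \right)} = \frac{1}{5} \cdot 5 \cdot 0 \cdot 2 \left(-12\right) = \frac{1}{5} \cdot 5 \cdot 0 \left(-24\right) = 1 \cdot 0 \left(-24\right) = 0 \left(-24\right) = 0$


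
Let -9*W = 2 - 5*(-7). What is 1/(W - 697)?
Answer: -9/6310 ≈ -0.0014263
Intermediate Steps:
W = -37/9 (W = -(2 - 5*(-7))/9 = -(2 + 35)/9 = -⅑*37 = -37/9 ≈ -4.1111)
1/(W - 697) = 1/(-37/9 - 697) = 1/(-6310/9) = -9/6310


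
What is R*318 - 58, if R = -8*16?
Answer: -40762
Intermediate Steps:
R = -128
R*318 - 58 = -128*318 - 58 = -40704 - 58 = -40762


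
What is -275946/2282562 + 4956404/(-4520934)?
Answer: -348912030017/286647559803 ≈ -1.2172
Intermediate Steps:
-275946/2282562 + 4956404/(-4520934) = -275946*1/2282562 + 4956404*(-1/4520934) = -45991/380427 - 2478202/2260467 = -348912030017/286647559803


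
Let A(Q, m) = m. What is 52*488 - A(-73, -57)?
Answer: 25433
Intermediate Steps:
52*488 - A(-73, -57) = 52*488 - 1*(-57) = 25376 + 57 = 25433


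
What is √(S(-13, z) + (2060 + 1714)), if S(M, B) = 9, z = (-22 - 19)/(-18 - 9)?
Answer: √3783 ≈ 61.506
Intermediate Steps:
z = 41/27 (z = -41/(-27) = -41*(-1/27) = 41/27 ≈ 1.5185)
√(S(-13, z) + (2060 + 1714)) = √(9 + (2060 + 1714)) = √(9 + 3774) = √3783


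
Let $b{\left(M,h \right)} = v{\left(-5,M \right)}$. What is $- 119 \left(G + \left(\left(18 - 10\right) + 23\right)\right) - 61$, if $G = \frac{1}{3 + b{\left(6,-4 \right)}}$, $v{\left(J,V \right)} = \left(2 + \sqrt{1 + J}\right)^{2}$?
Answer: $- \frac{274107}{73} + \frac{952 i}{73} \approx -3754.9 + 13.041 i$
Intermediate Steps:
$b{\left(M,h \right)} = \left(2 + 2 i\right)^{2}$ ($b{\left(M,h \right)} = \left(2 + \sqrt{1 - 5}\right)^{2} = \left(2 + \sqrt{-4}\right)^{2} = \left(2 + 2 i\right)^{2}$)
$G = \frac{3 - 8 i}{73}$ ($G = \frac{1}{3 + 8 i} = \frac{3 - 8 i}{73} \approx 0.041096 - 0.10959 i$)
$- 119 \left(G + \left(\left(18 - 10\right) + 23\right)\right) - 61 = - 119 \left(\left(\frac{3}{73} - \frac{8 i}{73}\right) + \left(\left(18 - 10\right) + 23\right)\right) - 61 = - 119 \left(\left(\frac{3}{73} - \frac{8 i}{73}\right) + \left(8 + 23\right)\right) - 61 = - 119 \left(\left(\frac{3}{73} - \frac{8 i}{73}\right) + 31\right) - 61 = - 119 \left(\frac{2266}{73} - \frac{8 i}{73}\right) - 61 = \left(- \frac{269654}{73} + \frac{952 i}{73}\right) - 61 = - \frac{274107}{73} + \frac{952 i}{73}$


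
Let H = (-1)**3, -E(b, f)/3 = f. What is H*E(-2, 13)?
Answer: 39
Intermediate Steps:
E(b, f) = -3*f
H = -1
H*E(-2, 13) = -(-3)*13 = -1*(-39) = 39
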